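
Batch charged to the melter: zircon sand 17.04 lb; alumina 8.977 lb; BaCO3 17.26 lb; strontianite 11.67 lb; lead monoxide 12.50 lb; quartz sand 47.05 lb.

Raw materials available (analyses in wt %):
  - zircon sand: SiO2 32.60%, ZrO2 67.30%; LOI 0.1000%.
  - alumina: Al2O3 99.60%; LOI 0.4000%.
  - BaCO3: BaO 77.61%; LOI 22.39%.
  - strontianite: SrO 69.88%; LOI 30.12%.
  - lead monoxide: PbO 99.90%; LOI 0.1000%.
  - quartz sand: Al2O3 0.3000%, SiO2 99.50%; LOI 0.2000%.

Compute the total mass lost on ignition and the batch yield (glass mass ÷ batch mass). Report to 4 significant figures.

All internal work runs at exact precision through every step. The intermediate values appear rounded to four significant figures when written out — each reported figure includes exactly one rounding; derived quantities (six oxide percentages, yield, totals, net glass mass, LOI) are rebuilt at full float precision from the batch weights on 107.0 lb of glass, as they appear in the problem or answer text.
LOI of each material in turn:
  zircon sand: 17.04 × 0.001000 = 0.01704 lb
  alumina: 8.977 × 0.004000 = 0.03591 lb
  BaCO3: 17.26 × 0.2239 = 3.865 lb
  strontianite: 11.67 × 0.3012 = 3.515 lb
  lead monoxide: 12.50 × 0.001000 = 0.01250 lb
  quartz sand: 47.05 × 0.002000 = 0.09410 lb
Total LOI = 7.539 lb
Glass = batch − LOI = 114.5 − 7.539 = 107.0 lb

LOI loss = 7.539 lb; glass = 107.0 lb; yield = 93.42%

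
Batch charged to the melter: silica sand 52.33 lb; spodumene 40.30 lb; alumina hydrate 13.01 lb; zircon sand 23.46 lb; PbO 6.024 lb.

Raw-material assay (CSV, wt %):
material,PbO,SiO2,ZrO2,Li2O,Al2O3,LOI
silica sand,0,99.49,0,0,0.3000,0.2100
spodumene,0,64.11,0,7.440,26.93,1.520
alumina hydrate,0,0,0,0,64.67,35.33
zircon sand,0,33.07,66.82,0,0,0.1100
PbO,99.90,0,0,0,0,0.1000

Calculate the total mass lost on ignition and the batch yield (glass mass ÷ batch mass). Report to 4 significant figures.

LOI loss = 5.351 lb; glass = 129.8 lb; yield = 96.04%

Working values are printed with 4-significant-digit rounding alongside each step. All arithmetic holds full precision at each step; every reported result includes exactly one rounding. Derived quantities are computed at full float precision (the yield, five oxide percentages, totals, net glass mass, LOI) starting from the weights on 129.8 lb of glass, precisely as stated by either problem or answer.
Ignition loss by material:
  silica sand: 52.33 × 0.002100 = 0.1099 lb
  spodumene: 40.30 × 0.01520 = 0.6126 lb
  alumina hydrate: 13.01 × 0.3533 = 4.596 lb
  zircon sand: 23.46 × 0.001100 = 0.02581 lb
  PbO: 6.024 × 0.001000 = 0.006024 lb
Total LOI = 5.351 lb
Glass = batch − LOI = 135.1 − 5.351 = 129.8 lb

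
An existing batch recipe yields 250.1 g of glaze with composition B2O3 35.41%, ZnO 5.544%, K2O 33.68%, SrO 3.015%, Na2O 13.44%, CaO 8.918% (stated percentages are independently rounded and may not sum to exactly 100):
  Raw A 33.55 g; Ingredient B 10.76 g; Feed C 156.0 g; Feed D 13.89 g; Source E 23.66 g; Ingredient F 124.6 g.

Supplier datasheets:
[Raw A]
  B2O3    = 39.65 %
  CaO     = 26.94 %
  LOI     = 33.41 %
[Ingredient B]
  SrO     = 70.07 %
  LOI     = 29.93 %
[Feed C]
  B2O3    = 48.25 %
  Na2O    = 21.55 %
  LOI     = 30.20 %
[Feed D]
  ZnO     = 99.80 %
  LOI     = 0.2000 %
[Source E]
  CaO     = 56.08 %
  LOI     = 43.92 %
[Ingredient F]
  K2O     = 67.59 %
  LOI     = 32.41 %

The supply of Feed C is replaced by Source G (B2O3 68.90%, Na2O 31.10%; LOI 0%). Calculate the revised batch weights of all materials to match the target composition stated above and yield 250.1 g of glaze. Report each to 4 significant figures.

Full precision is kept in every operation; in-progress results are displayed (rounded to 4 significant figures) on the page; exactly one rounding lands on every reported result. The derived quantities (totals, glass mass, the yield, LOI, six oxide percentages) are re-derived at full precision starting from the weights at 250.1 g of glass as quoted within the question or the answer.
The oxide mass targets at 250.1 g glaze:
  B2O3: 35.41% × 250.1 = 88.56 g
  ZnO: 5.544% × 250.1 = 13.87 g
  K2O: 33.68% × 250.1 = 84.23 g
  SrO: 3.015% × 250.1 = 7.541 g
  Na2O: 13.44% × 250.1 = 33.61 g
  CaO: 8.918% × 250.1 = 22.30 g
Verifying the oxide balance applying the batch weights above, relative to the basis at hand (every target is met by its sum inside rounding margins):
  B2O3: 35.54·0.3965 + 108.1·0.6890 = 88.57 g (target 88.56 g)
  ZnO: 13.89·0.9980 = 13.86 g (target 13.87 g)
  K2O: 124.6·0.6759 = 84.22 g (target 84.23 g)
  SrO: 10.76·0.7007 = 7.540 g (target 7.541 g)
  Na2O: 108.1·0.3110 = 33.62 g (target 33.61 g)
  CaO: 35.54·0.2694 + 22.70·0.5608 = 22.30 g (target 22.30 g)
Glass-mass closure: total batch − LOI = 250.1 g (the Σ of target masses is 250.1 g; the stated basis being 250.1 g — any gap is answer rounding).
Batch grand total — Σ batch = 315.6 g; LOI removed, Σ of batch·LOI: 65.47 g; the yield ratio, glass ÷ batch: 79.25%.

Revised batch per 250.1 g glaze:
  Raw A: 35.54 g
  Ingredient B: 10.76 g
  Source G: 108.1 g
  Feed D: 13.89 g
  Source E: 22.70 g
  Ingredient F: 124.6 g
Total batch = 315.6 g; LOI loss = 65.47 g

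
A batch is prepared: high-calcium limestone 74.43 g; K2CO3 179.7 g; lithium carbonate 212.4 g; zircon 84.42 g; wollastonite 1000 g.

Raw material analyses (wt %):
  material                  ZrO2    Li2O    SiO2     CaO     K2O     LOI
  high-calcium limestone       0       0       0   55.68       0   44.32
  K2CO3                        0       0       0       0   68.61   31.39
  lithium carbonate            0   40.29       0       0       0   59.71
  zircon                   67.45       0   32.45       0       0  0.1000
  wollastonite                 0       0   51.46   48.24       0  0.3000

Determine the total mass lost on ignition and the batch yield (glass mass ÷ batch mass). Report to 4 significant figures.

LOI loss = 219.3 g; glass = 1332 g; yield = 85.86%

All arithmetic keeps exact precision all the way through. Working values are printed rounded off to 4 significant figures in the printout — every reported number receives exactly one rounding — all derived quantities are re-derived at full precision (totals, the five compositions, net glass mass, yield, LOI) from the batch weights per 1332 g of glass as written in question or answer.
Per-material ignition loss:
  high-calcium limestone: 74.43 × 0.4432 = 32.99 g
  K2CO3: 179.7 × 0.3139 = 56.41 g
  lithium carbonate: 212.4 × 0.5971 = 126.8 g
  zircon: 84.42 × 0.001000 = 0.08442 g
  wollastonite: 1000 × 0.003000 = 3.000 g
Total LOI = 219.3 g
Glass = batch − LOI = 1551 − 219.3 = 1332 g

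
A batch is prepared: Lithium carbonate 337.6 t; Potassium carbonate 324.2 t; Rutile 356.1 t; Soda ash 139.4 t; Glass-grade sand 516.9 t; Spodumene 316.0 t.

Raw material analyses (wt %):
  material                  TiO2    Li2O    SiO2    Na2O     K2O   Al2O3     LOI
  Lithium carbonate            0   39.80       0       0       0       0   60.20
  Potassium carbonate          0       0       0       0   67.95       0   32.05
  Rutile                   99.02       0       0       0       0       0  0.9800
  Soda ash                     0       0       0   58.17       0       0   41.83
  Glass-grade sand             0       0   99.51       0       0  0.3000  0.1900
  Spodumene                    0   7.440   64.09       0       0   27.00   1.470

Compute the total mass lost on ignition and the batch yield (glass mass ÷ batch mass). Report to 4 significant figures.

Every computation runs at full precision end to end. In-progress results are printed with 4-significant-figure rounding when written out. Every reported figure takes exactly one rounding; derived quantities, which include the totals, LOI, glass mass, six oxide percentages, the yield, are re-derived in exact precision, as written in the question or the answer, from the weighed amounts on 1616 t of glass.
LOI of each material in turn:
  Lithium carbonate: 337.6 × 0.6020 = 203.2 t
  Potassium carbonate: 324.2 × 0.3205 = 103.9 t
  Rutile: 356.1 × 0.009800 = 3.490 t
  Soda ash: 139.4 × 0.4183 = 58.31 t
  Glass-grade sand: 516.9 × 0.001900 = 0.9821 t
  Spodumene: 316.0 × 0.01470 = 4.645 t
Total LOI = 374.6 t
Glass = batch − LOI = 1990 − 374.6 = 1616 t

LOI loss = 374.6 t; glass = 1616 t; yield = 81.18%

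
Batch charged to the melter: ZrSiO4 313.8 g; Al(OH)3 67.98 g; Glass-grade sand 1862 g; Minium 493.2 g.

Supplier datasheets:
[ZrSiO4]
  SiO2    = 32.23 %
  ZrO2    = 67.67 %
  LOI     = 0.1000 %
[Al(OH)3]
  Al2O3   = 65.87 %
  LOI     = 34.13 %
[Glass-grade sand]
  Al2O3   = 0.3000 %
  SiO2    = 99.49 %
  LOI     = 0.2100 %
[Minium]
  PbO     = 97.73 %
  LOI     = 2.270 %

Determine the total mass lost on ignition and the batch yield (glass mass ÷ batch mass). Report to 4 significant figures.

The intermediate values are printed with 4-significant-figure rounding in the printout. All internal work maintains full precision throughout; every reported value is rounded exactly once — derived quantities, which include totals, four oxide percentages, yield, ignition loss, glass mass, are computed in exact precision, as given in problem or answer, starting from the weights on 2698 g of glass.
Ignition loss by material:
  ZrSiO4: 313.8 × 0.001000 = 0.3138 g
  Al(OH)3: 67.98 × 0.3413 = 23.20 g
  Glass-grade sand: 1862 × 0.002100 = 3.910 g
  Minium: 493.2 × 0.02270 = 11.20 g
Total LOI = 38.62 g
Glass = batch − LOI = 2737 − 38.62 = 2698 g

LOI loss = 38.62 g; glass = 2698 g; yield = 98.59%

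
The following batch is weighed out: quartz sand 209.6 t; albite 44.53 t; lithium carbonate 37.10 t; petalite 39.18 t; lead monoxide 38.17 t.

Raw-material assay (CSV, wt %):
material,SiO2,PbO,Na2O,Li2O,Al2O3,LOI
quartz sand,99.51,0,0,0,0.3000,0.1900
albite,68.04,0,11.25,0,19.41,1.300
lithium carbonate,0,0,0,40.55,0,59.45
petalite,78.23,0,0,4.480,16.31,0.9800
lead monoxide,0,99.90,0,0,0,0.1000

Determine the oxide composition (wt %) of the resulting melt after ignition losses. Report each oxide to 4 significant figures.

All arithmetic carries full float precision throughout. The intermediate values appear, with 4-significant-figure rounding, in the working — a single rounding produces every reported number — all derived quantities (five oxide percentages, the yield, ignition loss, glass mass, the totals) are computed using the weight values per 345.1 t of glass in exact precision, as set out in either problem or answer.
Per-oxide mass from batch:
  SiO2: 209.6·0.9951 + 44.53·0.6804 + 39.18·0.7823 = 269.5 t
  PbO: 38.17·0.9990 = 38.13 t
  Na2O: 44.53·0.1125 = 5.010 t
  Li2O: 37.10·0.4055 + 39.18·0.04480 = 16.80 t
  Al2O3: 209.6·0.003000 + 44.53·0.1941 + 39.18·0.1631 = 15.66 t
LOI: 209.6·0.001900 + 44.53·0.01300 + 37.10·0.5945 + 39.18·0.009800 + 38.17·0.001000 = 23.46 t
Glass mass = batch − LOI = 368.6 − 23.46 = 345.1 t (equal to the oxide-mass sum)
percent by weight: oxide/glass ×100

Glass mass = 345.1 t (batch 368.6 − LOI 23.46).
Composition: SiO2 78.09%, PbO 11.05%, Na2O 1.452%, Li2O 4.868%, Al2O3 4.538%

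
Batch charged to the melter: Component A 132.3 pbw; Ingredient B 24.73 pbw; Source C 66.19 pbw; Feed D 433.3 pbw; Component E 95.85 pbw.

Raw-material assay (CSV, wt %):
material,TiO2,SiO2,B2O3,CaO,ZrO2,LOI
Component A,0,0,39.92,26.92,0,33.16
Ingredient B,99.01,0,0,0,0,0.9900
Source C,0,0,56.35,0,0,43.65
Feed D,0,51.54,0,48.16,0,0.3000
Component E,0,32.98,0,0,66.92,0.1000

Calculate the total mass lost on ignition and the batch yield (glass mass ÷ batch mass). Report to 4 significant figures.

The intermediate values appear with 4-significant-digit rounding as written. The working math maintains full float precision end to end. Every reported result receives exactly one rounding; all derived quantities (yield, totals, five oxide percentages, ignition loss, net glass mass) are carried in full precision starting from the weights on 678.0 pbw of glass precisely as stated by either problem or answer.
Per-material ignition loss:
  Component A: 132.3 × 0.3316 = 43.87 pbw
  Ingredient B: 24.73 × 0.009900 = 0.2448 pbw
  Source C: 66.19 × 0.4365 = 28.89 pbw
  Feed D: 433.3 × 0.003000 = 1.300 pbw
  Component E: 95.85 × 0.001000 = 0.09585 pbw
Total LOI = 74.40 pbw
Glass = batch − LOI = 752.4 − 74.40 = 678.0 pbw

LOI loss = 74.40 pbw; glass = 678.0 pbw; yield = 90.11%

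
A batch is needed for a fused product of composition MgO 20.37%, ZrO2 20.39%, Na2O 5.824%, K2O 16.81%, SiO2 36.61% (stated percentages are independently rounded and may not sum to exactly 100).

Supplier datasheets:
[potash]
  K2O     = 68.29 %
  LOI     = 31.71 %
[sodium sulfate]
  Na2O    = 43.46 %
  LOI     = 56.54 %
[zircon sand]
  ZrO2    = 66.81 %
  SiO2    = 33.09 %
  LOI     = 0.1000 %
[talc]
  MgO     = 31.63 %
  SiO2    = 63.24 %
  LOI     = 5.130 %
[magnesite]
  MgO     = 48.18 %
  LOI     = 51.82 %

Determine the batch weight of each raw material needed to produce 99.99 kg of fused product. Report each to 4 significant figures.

The working math carries full precision at each step. Values along the way are printed, with 4-significant-digit rounding, on the page; each reported value includes exactly one rounding — all derived quantities (net glass mass, yield, the totals, the five compositions, LOI) are carried starting from the weights on 99.99 kg of glass at full float precision precisely as stated by the problem or the answer.
Oxide-by-oxide targets in 99.99 kg fused product:
  MgO: 20.37% × 99.99 = 20.37 kg
  ZrO2: 20.39% × 99.99 = 20.39 kg
  Na2O: 5.824% × 99.99 = 5.823 kg
  K2O: 16.81% × 99.99 = 16.81 kg
  SiO2: 36.61% × 99.99 = 36.61 kg
Balance tally, oxide-wise, given the weights on record, against the basis in use (oxide sums agree with the targets once rounding is allowed for):
  MgO: 41.92·0.3163 + 14.76·0.4818 = 20.37 kg (target 20.37 kg)
  ZrO2: 30.52·0.6681 = 20.39 kg (target 20.39 kg)
  Na2O: 13.40·0.4346 = 5.824 kg (target 5.823 kg)
  K2O: 24.61·0.6829 = 16.81 kg (target 16.81 kg)
  SiO2: 30.52·0.3309 + 41.92·0.6324 = 36.61 kg (target 36.61 kg)
Consistency of the glass mass: batch Σ − ignition loss = 100.0 kg (summing oxide targets gives 99.99 kg; versus the stated basis of 99.99 kg — a pure rounding effect).
Batch grand total — Σ batch = 125.2 kg; Σ batch·LOI gives LOI loss = 25.21 kg; yield, glass over the total, = 79.87%.

Batch per 99.99 kg fused product:
  potash: 24.61 kg
  sodium sulfate: 13.40 kg
  zircon sand: 30.52 kg
  talc: 41.92 kg
  magnesite: 14.76 kg
Total batch = 125.2 kg; LOI loss = 25.21 kg; yield = 79.87%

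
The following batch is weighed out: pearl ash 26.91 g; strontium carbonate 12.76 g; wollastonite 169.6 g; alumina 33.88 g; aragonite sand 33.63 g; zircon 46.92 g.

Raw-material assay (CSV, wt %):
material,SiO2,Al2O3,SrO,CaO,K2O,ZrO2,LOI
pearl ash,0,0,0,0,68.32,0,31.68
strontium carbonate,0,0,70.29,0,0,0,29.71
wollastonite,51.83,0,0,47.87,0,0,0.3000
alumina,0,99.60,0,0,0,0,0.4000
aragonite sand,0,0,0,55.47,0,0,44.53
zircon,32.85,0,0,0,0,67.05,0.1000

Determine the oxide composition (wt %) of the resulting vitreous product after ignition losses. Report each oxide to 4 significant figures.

Glass mass = 295.7 g (batch 323.7 − LOI 27.98).
Composition: SiO2 34.94%, Al2O3 11.41%, SrO 3.033%, CaO 33.76%, K2O 6.217%, ZrO2 10.64%

The intermediate values are printed (rounded to four significant figures) between the steps. The whole derivation keeps exact precision from first step to last. A single rounding completes each reported number — all derived quantities are recomputed in full float precision (net glass mass, yield, the six compositions, LOI, totals) starting from the weights on 295.7 g of glass exactly as printed in the problem or the answer.
Delivered oxide masses:
  SiO2: 169.6·0.5183 + 46.92·0.3285 = 103.3 g
  Al2O3: 33.88·0.9960 = 33.74 g
  SrO: 12.76·0.7029 = 8.969 g
  CaO: 169.6·0.4787 + 33.63·0.5547 = 99.84 g
  K2O: 26.91·0.6832 = 18.38 g
  ZrO2: 46.92·0.6705 = 31.46 g
LOI: 26.91·0.3168 + 12.76·0.2971 + 169.6·0.003000 + 33.88·0.004000 + 33.63·0.4453 + 46.92·0.001000 = 27.98 g
batch − LOI leaves glass = 323.7 − 27.98 = 295.7 g (matching Σ of the oxides)
each wt % is 100 × oxide ÷ glass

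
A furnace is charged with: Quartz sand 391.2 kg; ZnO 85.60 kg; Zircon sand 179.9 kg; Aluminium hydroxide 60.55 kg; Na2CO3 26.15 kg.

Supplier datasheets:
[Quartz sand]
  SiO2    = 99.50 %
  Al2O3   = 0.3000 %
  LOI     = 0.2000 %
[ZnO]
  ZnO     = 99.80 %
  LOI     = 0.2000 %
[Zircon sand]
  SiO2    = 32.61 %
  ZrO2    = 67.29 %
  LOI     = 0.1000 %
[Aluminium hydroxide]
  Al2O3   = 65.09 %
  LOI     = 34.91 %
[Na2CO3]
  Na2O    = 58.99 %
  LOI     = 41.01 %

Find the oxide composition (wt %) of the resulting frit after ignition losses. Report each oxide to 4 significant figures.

Intermediates are displayed rounded to 4 significant figures within the worked lines. All internal work runs at full float precision from first step to last. Each reported result takes exactly one rounding. Derived quantities, including the five compositions, the totals, the yield, net glass mass, ignition loss, are computed from the weighed amounts per 710.4 kg of glass at full float precision, precisely as stated by the question or the answer.
Oxide-by-oxide delivered mass:
  SiO2: 391.2·0.9950 + 179.9·0.3261 = 447.9 kg
  Na2O: 26.15·0.5899 = 15.43 kg
  ZrO2: 179.9·0.6729 = 121.1 kg
  ZnO: 85.60·0.9980 = 85.43 kg
  Al2O3: 391.2·0.003000 + 60.55·0.6509 = 40.59 kg
LOI: 391.2·0.002000 + 85.60·0.002000 + 179.9·0.001000 + 60.55·0.3491 + 26.15·0.4101 = 33.00 kg
The glass mass, total less LOI, = 743.4 − 33.00 = 710.4 kg (equal to the oxide-mass sum)
oxide / glass × 100 gives the wt %

Glass mass = 710.4 kg (batch 743.4 − LOI 33.00).
Composition: SiO2 63.05%, Na2O 2.171%, ZrO2 17.04%, ZnO 12.03%, Al2O3 5.713%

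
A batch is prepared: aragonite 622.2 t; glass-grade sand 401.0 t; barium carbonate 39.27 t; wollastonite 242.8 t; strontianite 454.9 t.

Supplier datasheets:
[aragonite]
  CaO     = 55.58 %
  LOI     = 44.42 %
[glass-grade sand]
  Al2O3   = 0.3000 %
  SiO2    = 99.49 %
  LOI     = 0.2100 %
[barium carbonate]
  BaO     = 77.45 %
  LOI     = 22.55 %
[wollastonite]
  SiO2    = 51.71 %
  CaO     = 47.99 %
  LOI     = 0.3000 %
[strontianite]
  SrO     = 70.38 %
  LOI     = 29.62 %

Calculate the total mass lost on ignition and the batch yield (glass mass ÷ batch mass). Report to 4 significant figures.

The whole derivation holds full float precision at all times — in-progress results are printed, with 4-significant-figure rounding, across the worked steps — each reported value takes just one rounding — all derived quantities are recomputed in full precision (glass mass, the five compositions, yield, ignition loss, the totals) using the weight values for 1339 t of glass, exactly as printed in the problem or answer text.
Per-material ignition loss:
  aragonite: 622.2 × 0.4442 = 276.4 t
  glass-grade sand: 401.0 × 0.002100 = 0.8421 t
  barium carbonate: 39.27 × 0.2255 = 8.855 t
  wollastonite: 242.8 × 0.003000 = 0.7284 t
  strontianite: 454.9 × 0.2962 = 134.7 t
Total LOI = 421.5 t
Glass = batch − LOI = 1760 − 421.5 = 1339 t

LOI loss = 421.5 t; glass = 1339 t; yield = 76.05%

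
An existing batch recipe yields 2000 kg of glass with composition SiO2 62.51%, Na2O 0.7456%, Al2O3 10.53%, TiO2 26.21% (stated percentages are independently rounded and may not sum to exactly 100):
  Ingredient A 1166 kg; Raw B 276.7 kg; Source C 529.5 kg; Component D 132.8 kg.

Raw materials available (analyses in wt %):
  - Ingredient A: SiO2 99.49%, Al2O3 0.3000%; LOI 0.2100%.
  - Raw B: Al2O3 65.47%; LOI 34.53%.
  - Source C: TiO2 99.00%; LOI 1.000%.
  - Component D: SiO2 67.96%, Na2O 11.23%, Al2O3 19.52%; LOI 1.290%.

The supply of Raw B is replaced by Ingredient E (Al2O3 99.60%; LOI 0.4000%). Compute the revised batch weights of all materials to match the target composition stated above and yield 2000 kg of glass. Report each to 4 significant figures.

Revised batch per 2000 kg glass:
  Ingredient A: 1166 kg
  Ingredient E: 181.9 kg
  Source C: 529.5 kg
  Component D: 132.8 kg
Total batch = 2010 kg; LOI loss = 10.18 kg

The working math holds full precision through every step — mid-chain values are displayed (rounded to 4 significant digits) at each printed step — every reported figure is rounded a single time; all derived quantities are computed using the weight values at 2000 kg of glass in exact precision (net glass mass, the totals, four oxide percentages, yield, ignition loss) exactly as shown in problem or answer.
Oxide-by-oxide targets in 2000 kg glass:
  SiO2: 62.51% × 2000 = 1250 kg
  Na2O: 0.7456% × 2000 = 14.91 kg
  Al2O3: 10.53% × 2000 = 210.6 kg
  TiO2: 26.21% × 2000 = 524.2 kg
Verifying the oxide balance applying the batch weights above, relative to the basis at hand (oxide sums agree with the targets within answer rounding):
  SiO2: 1166·0.9949 + 132.8·0.6796 = 1250 kg (target 1250 kg)
  Na2O: 132.8·0.1123 = 14.91 kg (target 14.91 kg)
  Al2O3: 1166·0.003000 + 181.9·0.9960 + 132.8·0.1952 = 210.6 kg (target 210.6 kg)
  TiO2: 529.5·0.9900 = 524.2 kg (target 524.2 kg)
Glass mass check: Σ batch − LOI loss = 2000 kg (the targets, summed, come to 2000 kg; basis as stated: 2000 kg — gaps are rounding artifacts).
Batch total: Σ batch = 2010 kg; Σ batch·LOI gives LOI loss = 10.18 kg; glass ÷ batch gives a yield of 99.49%.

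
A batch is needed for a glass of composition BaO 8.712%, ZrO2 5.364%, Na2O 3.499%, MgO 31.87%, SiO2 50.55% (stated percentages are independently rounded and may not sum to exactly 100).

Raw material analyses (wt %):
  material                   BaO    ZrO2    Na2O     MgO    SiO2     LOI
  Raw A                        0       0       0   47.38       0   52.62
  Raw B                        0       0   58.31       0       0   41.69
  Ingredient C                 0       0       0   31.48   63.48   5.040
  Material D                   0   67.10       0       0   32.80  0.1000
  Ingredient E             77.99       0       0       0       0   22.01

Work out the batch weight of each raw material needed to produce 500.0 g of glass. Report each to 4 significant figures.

Full precision is carried in all steps. Mid-chain values are displayed rounded off to 4 significant figures on the page; every reported figure takes just one rounding. Derived quantities, including ignition loss, the yield, five oxide percentages, the totals, glass mass, are computed using the weight values for 500.0 g of glass in full float precision as they appear in the question or the answer.
Oxide mass targets, per 500.0 g glass:
  BaO: 8.712% × 500.0 = 43.56 g
  ZrO2: 5.364% × 500.0 = 26.82 g
  Na2O: 3.499% × 500.0 = 17.50 g
  MgO: 31.87% × 500.0 = 159.4 g
  SiO2: 50.55% × 500.0 = 252.8 g
Oxide-by-oxide audit on the weights just shown, at the basis given (sums match the target masses net of answer rounding effects):
  BaO: 55.85·0.7799 = 43.56 g (target 43.56 g)
  ZrO2: 39.97·0.6710 = 26.82 g (target 26.82 g)
  Na2O: 30.00·0.5831 = 17.49 g (target 17.50 g)
  MgO: 85.50·0.4738 + 377.5·0.3148 = 159.3 g (target 159.4 g)
  SiO2: 377.5·0.6348 + 39.97·0.3280 = 252.7 g (target 252.8 g)
The glass-mass cross-check: total batch − LOI = 500.0 g (per-oxide target masses sum to 500.0 g; with the basis standing at 500.0 g — gaps are rounding artifacts).
Whole-batch sum: Σ batch = 588.8 g; LOI removed, Σ of batch·LOI: 88.86 g; yield, glass over the total, = 84.91%.

Batch per 500.0 g glass:
  Raw A: 85.50 g
  Raw B: 30.00 g
  Ingredient C: 377.5 g
  Material D: 39.97 g
  Ingredient E: 55.85 g
Total batch = 588.8 g; LOI loss = 88.86 g; yield = 84.91%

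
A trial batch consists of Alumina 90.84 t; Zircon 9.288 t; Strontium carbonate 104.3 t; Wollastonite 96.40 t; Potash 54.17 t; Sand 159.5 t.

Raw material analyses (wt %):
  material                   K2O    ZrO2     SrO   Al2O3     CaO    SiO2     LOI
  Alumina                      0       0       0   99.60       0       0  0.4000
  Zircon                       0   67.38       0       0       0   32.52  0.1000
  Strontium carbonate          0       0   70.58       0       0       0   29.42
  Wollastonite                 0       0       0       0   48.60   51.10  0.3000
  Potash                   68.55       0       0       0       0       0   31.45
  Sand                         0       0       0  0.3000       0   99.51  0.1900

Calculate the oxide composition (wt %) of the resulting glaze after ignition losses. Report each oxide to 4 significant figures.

Glass mass = 465.8 t (batch 514.5 − LOI 48.69).
Composition: K2O 7.972%, ZrO2 1.344%, SrO 15.80%, Al2O3 19.53%, CaO 10.06%, SiO2 45.30%

Exact precision is maintained from start to finish; intermediates are printed, with 4-significant-figure rounding, between the steps. Each reported number undergoes a single rounding; all derived quantities (glass mass, yield, six oxide percentages, LOI, the totals) are recomputed from the weighed amounts for 465.8 t of glass at exact precision exactly as shown in either problem or answer.
Delivered oxide masses:
  K2O: 54.17·0.6855 = 37.13 t
  ZrO2: 9.288·0.6738 = 6.258 t
  SrO: 104.3·0.7058 = 73.61 t
  Al2O3: 90.84·0.9960 + 159.5·0.003000 = 90.96 t
  CaO: 96.40·0.4860 = 46.85 t
  SiO2: 9.288·0.3252 + 96.40·0.5110 + 159.5·0.9951 = 211.0 t
LOI: 90.84·0.004000 + 9.288·0.001000 + 104.3·0.2942 + 96.40·0.003000 + 54.17·0.3145 + 159.5·0.001900 = 48.69 t
Glass = total batch minus LOI = 514.5 − 48.69 = 465.8 t (= Σ oxide masses)
percent by weight: oxide/glass ×100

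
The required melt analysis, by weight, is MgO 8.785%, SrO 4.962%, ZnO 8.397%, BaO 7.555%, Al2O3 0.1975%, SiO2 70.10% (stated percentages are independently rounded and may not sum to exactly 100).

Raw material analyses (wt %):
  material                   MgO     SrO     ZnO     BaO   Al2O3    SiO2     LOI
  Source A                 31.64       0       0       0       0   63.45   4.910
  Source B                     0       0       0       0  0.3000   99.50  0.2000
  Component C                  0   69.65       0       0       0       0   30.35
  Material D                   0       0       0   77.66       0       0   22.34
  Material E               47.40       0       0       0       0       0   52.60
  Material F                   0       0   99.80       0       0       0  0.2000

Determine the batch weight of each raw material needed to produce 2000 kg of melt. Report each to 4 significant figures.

Batch per 2000 kg melt:
  Source A: 144.9 kg
  Source B: 1317 kg
  Component C: 142.5 kg
  Material D: 194.6 kg
  Material E: 274.0 kg
  Material F: 168.3 kg
Total batch = 2241 kg; LOI loss = 240.9 kg; yield = 89.25%

The whole derivation holds full precision in all steps — working values are displayed rounded off to 4 significant figures as written — every reported result is rounded just once; all derived quantities (net glass mass, the totals, the yield, ignition loss, six oxide percentages) are re-derived at full float precision using the weight values per 2000 kg of glass, precisely as stated by either problem or answer.
Oxide-by-oxide targets in 2000 kg melt:
  MgO: 8.785% × 2000 = 175.7 kg
  SrO: 4.962% × 2000 = 99.24 kg
  ZnO: 8.397% × 2000 = 167.9 kg
  BaO: 7.555% × 2000 = 151.1 kg
  Al2O3: 0.1975% × 2000 = 3.950 kg
  SiO2: 70.10% × 2000 = 1402 kg
Mass-balance tally per oxide applying the batch weights above, against the basis in use (target by target, the sums agree net of answer rounding effects):
  MgO: 144.9·0.3164 + 274.0·0.4740 = 175.7 kg (target 175.7 kg)
  SrO: 142.5·0.6965 = 99.25 kg (target 99.24 kg)
  ZnO: 168.3·0.9980 = 168.0 kg (target 167.9 kg)
  BaO: 194.6·0.7766 = 151.1 kg (target 151.1 kg)
  Al2O3: 1317·0.003000 = 3.951 kg (target 3.950 kg)
  SiO2: 144.9·0.6345 + 1317·0.9950 = 1402 kg (target 1402 kg)
Mass balance on the glass: batch Σ − ignition loss = 2000 kg (summing oxide targets gives 2000 kg; against the stated basis, 2000 kg — rounding explains the deltas).
Adding the batch up: Σ batch = 2241 kg; LOI loss = Σ batch·LOI = 240.9 kg; the yield ratio, glass ÷ batch: 89.25%.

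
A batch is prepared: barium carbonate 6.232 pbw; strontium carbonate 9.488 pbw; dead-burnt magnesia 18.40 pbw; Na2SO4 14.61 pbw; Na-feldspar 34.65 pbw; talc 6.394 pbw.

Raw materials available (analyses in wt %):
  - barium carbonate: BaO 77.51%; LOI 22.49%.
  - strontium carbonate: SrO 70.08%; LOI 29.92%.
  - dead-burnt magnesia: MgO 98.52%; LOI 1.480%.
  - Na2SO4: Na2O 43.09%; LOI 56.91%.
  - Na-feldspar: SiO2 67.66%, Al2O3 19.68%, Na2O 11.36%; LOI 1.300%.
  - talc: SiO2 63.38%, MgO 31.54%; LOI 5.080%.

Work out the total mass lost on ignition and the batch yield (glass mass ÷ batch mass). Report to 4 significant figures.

The whole derivation keeps full float precision all the way through. In-progress results are printed, rounded to four significant digits, within the worked lines — every reported value takes just one rounding. The derived quantities, including net glass mass, the six compositions, yield, totals, LOI, are computed starting from the weights for 76.17 pbw of glass at full precision, as set out in the problem or answer text.
Ignition loss by material:
  barium carbonate: 6.232 × 0.2249 = 1.402 pbw
  strontium carbonate: 9.488 × 0.2992 = 2.839 pbw
  dead-burnt magnesia: 18.40 × 0.01480 = 0.2723 pbw
  Na2SO4: 14.61 × 0.5691 = 8.315 pbw
  Na-feldspar: 34.65 × 0.01300 = 0.4504 pbw
  talc: 6.394 × 0.05080 = 0.3248 pbw
Total LOI = 13.60 pbw
Glass = batch − LOI = 89.77 − 13.60 = 76.17 pbw

LOI loss = 13.60 pbw; glass = 76.17 pbw; yield = 84.85%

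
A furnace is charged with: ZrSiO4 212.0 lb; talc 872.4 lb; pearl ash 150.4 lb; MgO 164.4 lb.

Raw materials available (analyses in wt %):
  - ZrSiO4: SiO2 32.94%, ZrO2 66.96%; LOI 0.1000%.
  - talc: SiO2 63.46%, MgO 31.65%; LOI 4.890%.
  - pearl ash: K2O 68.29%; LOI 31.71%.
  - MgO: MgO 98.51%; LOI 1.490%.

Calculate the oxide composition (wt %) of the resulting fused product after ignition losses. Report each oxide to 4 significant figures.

All arithmetic holds exact precision in all steps — rounding to four significant digits applies to every intermediate as shown — each reported value is rounded once only; derived quantities are recomputed from the weighed amounts for 1306 lb of glass in full precision (the yield, LOI, totals, net glass mass, four oxide percentages) exactly as printed in the question or the answer.
Oxide masses out of the charge:
  SiO2: 212.0·0.3294 + 872.4·0.6346 = 623.5 lb
  MgO: 872.4·0.3165 + 164.4·0.9851 = 438.1 lb
  ZrO2: 212.0·0.6696 = 142.0 lb
  K2O: 150.4·0.6829 = 102.7 lb
LOI: 212.0·0.001000 + 872.4·0.04890 + 150.4·0.3171 + 164.4·0.01490 = 93.01 lb
batch − LOI leaves glass = 1399 − 93.01 = 1306 lb (= the summed oxide contributions)
wt % = oxide mass / glass mass × 100

Glass mass = 1306 lb (batch 1399 − LOI 93.01).
Composition: SiO2 47.73%, MgO 33.54%, ZrO2 10.87%, K2O 7.863%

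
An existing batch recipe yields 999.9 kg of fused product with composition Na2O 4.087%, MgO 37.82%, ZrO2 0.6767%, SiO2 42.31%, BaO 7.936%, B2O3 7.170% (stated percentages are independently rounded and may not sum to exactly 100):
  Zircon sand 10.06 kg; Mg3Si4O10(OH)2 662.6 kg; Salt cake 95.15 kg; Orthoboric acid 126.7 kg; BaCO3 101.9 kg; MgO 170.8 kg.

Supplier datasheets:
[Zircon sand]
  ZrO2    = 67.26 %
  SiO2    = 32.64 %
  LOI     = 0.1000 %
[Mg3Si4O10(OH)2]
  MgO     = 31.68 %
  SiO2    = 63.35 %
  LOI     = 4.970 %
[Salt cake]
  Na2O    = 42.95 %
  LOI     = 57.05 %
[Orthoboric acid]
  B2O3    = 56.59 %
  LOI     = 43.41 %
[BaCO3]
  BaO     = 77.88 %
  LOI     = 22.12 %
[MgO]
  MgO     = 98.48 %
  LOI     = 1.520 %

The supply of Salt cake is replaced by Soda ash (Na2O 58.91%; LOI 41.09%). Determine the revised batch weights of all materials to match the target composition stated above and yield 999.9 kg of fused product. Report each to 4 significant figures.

The whole derivation carries full precision in all steps — values along the way are shown rounded to four significant figures between the steps — a single rounding produces each reported number; the derived quantities, which include yield, the totals, LOI, six oxide percentages, net glass mass, are re-derived in exact precision, exactly as shown in question or answer, from the batch weights for 999.9 kg of glass.
Oxide mass targets, per 999.9 kg fused product:
  Na2O: 4.087% × 999.9 = 40.87 kg
  MgO: 37.82% × 999.9 = 378.2 kg
  ZrO2: 0.6767% × 999.9 = 6.766 kg
  SiO2: 42.31% × 999.9 = 423.1 kg
  BaO: 7.936% × 999.9 = 79.35 kg
  B2O3: 7.170% × 999.9 = 71.69 kg
Per-oxide balance check with the batch weights as given, at the basis given (every target is met by its sum inside rounding margins):
  Na2O: 69.37·0.5891 = 40.87 kg (target 40.87 kg)
  MgO: 662.6·0.3168 + 170.8·0.9848 = 378.1 kg (target 378.2 kg)
  ZrO2: 10.06·0.6726 = 6.766 kg (target 6.766 kg)
  SiO2: 10.06·0.3264 + 662.6·0.6335 = 423.0 kg (target 423.1 kg)
  BaO: 101.9·0.7788 = 79.36 kg (target 79.35 kg)
  B2O3: 126.7·0.5659 = 71.70 kg (target 71.69 kg)
Glass-mass closure: total batch − LOI = 999.8 kg (the Σ of target masses is 999.9 kg; the stated basis being 999.9 kg — differing by rounding only).
Batch grand total — Σ batch = 1141 kg; Σ batch·LOI gives LOI loss = 141.6 kg; yield, glass over the total, = 87.60%.

Revised batch per 999.9 kg fused product:
  Zircon sand: 10.06 kg
  Mg3Si4O10(OH)2: 662.6 kg
  Soda ash: 69.37 kg
  Orthoboric acid: 126.7 kg
  BaCO3: 101.9 kg
  MgO: 170.8 kg
Total batch = 1141 kg; LOI loss = 141.6 kg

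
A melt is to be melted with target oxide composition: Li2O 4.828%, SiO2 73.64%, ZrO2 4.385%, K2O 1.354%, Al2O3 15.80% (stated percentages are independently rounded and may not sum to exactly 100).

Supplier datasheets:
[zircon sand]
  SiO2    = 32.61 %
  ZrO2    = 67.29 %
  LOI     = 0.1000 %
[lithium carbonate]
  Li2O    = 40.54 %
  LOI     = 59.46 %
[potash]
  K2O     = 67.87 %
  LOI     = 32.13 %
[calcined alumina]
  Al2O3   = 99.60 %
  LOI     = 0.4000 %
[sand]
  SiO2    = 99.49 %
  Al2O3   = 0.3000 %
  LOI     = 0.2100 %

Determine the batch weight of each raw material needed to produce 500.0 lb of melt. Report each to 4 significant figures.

Batch per 500.0 lb melt:
  zircon sand: 32.58 lb
  lithium carbonate: 59.55 lb
  potash: 9.975 lb
  calcined alumina: 78.23 lb
  sand: 359.4 lb
Total batch = 539.7 lb; LOI loss = 39.71 lb; yield = 92.64%

All arithmetic holds full float precision at every stage. Values along the way are shown, rounded to four significant digits, within the worked lines — each reported result takes exactly one rounding — derived quantities (yield, net glass mass, LOI, five oxide percentages, totals) are rebuilt from the weighed amounts per 500.0 lb of glass in exact precision as written in the problem or answer text.
Target masses of each oxide per 500.0 lb melt:
  Li2O: 4.828% × 500.0 = 24.14 lb
  SiO2: 73.64% × 500.0 = 368.2 lb
  ZrO2: 4.385% × 500.0 = 21.92 lb
  K2O: 1.354% × 500.0 = 6.770 lb
  Al2O3: 15.80% × 500.0 = 79.00 lb
Verifying the oxide balance working from each reported weight, against the basis in use (summed amounts equal target values net of answer rounding effects):
  Li2O: 59.55·0.4054 = 24.14 lb (target 24.14 lb)
  SiO2: 32.58·0.3261 + 359.4·0.9949 = 368.2 lb (target 368.2 lb)
  ZrO2: 32.58·0.6729 = 21.92 lb (target 21.92 lb)
  K2O: 9.975·0.6787 = 6.770 lb (target 6.770 lb)
  Al2O3: 78.23·0.9960 + 359.4·0.003000 = 79.00 lb (target 79.00 lb)
Glass mass check: Σ batch − LOI loss = 500.0 lb (the Σ of target masses is 500.0 lb; with the basis standing at 500.0 lb — rounding explains the deltas).
Total batch = Σ batch = 539.7 lb; loss to ignition Σ batch·LOI = 39.71 lb; yield = glass ÷ total batch = 92.64%.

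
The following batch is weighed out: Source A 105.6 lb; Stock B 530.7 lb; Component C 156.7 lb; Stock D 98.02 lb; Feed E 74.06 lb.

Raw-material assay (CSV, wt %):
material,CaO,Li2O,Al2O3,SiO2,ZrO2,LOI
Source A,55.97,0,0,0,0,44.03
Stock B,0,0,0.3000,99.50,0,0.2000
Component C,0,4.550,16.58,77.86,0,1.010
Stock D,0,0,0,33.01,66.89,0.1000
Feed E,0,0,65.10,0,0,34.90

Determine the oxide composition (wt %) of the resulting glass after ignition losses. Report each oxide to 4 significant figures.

The whole derivation holds exact precision at all times — mid-chain values are printed, rounded to four significant digits, within the worked lines; each reported figure is rounded a single time; all derived quantities (the five compositions, ignition loss, totals, the yield, net glass mass) are re-derived from the batch weights on 890.0 lb of glass in full float precision, as set out in the problem or the answer.
Oxide masses out of the charge:
  CaO: 105.6·0.5597 = 59.10 lb
  Li2O: 156.7·0.04550 = 7.130 lb
  Al2O3: 530.7·0.003000 + 156.7·0.1658 + 74.06·0.6510 = 75.79 lb
  SiO2: 530.7·0.9950 + 156.7·0.7786 + 98.02·0.3301 = 682.4 lb
  ZrO2: 98.02·0.6689 = 65.57 lb
LOI: 105.6·0.4403 + 530.7·0.002000 + 156.7·0.01010 + 98.02·0.001000 + 74.06·0.3490 = 75.08 lb
Glass = total batch minus LOI = 965.1 − 75.08 = 890.0 lb (equal to the oxide-mass sum)
each wt % is 100 × oxide ÷ glass

Glass mass = 890.0 lb (batch 965.1 − LOI 75.08).
Composition: CaO 6.641%, Li2O 0.8011%, Al2O3 8.515%, SiO2 76.68%, ZrO2 7.367%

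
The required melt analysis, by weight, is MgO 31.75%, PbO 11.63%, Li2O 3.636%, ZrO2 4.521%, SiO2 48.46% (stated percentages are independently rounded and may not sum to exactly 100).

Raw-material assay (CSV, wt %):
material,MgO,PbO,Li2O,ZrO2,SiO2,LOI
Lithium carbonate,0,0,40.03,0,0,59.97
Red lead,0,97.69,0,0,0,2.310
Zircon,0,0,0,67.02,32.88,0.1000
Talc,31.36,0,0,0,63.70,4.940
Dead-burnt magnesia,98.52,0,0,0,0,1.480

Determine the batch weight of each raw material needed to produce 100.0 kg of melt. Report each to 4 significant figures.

Batch per 100.0 kg melt:
  Lithium carbonate: 9.083 kg
  Red lead: 11.91 kg
  Zircon: 6.746 kg
  Talc: 72.59 kg
  Dead-burnt magnesia: 9.120 kg
Total batch = 109.4 kg; LOI loss = 9.450 kg; yield = 91.37%

The intermediate values appear rounded off to 4 significant digits at each printed step. Each numeric step runs at full float precision in all steps — a single rounding yields every reported result. The derived quantities, including the totals, the yield, glass mass, LOI, five oxide percentages, are recomputed from the weighed amounts at 100.0 kg of glass in full precision, exactly as shown in the question or the answer.
Target oxide masses per 100.0 kg melt:
  MgO: 31.75% × 100.0 = 31.75 kg
  PbO: 11.63% × 100.0 = 11.63 kg
  Li2O: 3.636% × 100.0 = 3.636 kg
  ZrO2: 4.521% × 100.0 = 4.521 kg
  SiO2: 48.46% × 100.0 = 48.46 kg
Oxide-by-oxide audit with the batch weights as given, relative to the basis at hand (delivered sums recover each target exact up to rounding of places):
  MgO: 72.59·0.3136 + 9.120·0.9852 = 31.75 kg (target 31.75 kg)
  PbO: 11.91·0.9769 = 11.63 kg (target 11.63 kg)
  Li2O: 9.083·0.4003 = 3.636 kg (target 3.636 kg)
  ZrO2: 6.746·0.6702 = 4.521 kg (target 4.521 kg)
  SiO2: 6.746·0.3288 + 72.59·0.6370 = 48.46 kg (target 48.46 kg)
Mass balance on the glass: whole batch net of LOI = 100.0 kg (per-oxide target masses sum to 100.0 kg; stated basis 100.0 kg — differing by rounding only).
Whole-batch sum: Σ batch = 109.4 kg; loss to ignition Σ batch·LOI = 9.450 kg; as yield: glass ÷ batch → 91.37%.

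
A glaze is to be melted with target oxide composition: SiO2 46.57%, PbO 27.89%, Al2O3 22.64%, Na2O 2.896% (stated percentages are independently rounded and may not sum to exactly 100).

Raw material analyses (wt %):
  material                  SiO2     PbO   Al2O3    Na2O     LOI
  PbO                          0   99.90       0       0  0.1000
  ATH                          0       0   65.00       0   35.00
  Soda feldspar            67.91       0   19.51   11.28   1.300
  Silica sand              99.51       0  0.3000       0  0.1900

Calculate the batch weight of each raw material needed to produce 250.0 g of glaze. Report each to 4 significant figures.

Working values are printed, rounded to 4 significant digits, between the steps — exact precision is carried from first step to last — exactly one rounding goes into every reported number. The derived quantities are carried from the weighed amounts for 250.0 g of glass at full float precision (net glass mass, LOI, the yield, the totals, four oxide percentages) exactly as printed in the problem or the answer.
Target masses of each oxide per 250.0 g glaze:
  SiO2: 46.57% × 250.0 = 116.4 g
  PbO: 27.89% × 250.0 = 69.72 g
  Al2O3: 22.64% × 250.0 = 56.60 g
  Na2O: 2.896% × 250.0 = 7.240 g
Verifying the oxide balance given the weights on record, for the quoted basis mass (delivered sums recover each target within answer rounding):
  SiO2: 64.18·0.6791 + 73.20·0.9951 = 116.4 g (target 116.4 g)
  PbO: 69.79·0.9990 = 69.72 g (target 69.72 g)
  Al2O3: 67.47·0.6500 + 64.18·0.1951 + 73.20·0.003000 = 56.60 g (target 56.60 g)
  Na2O: 64.18·0.1128 = 7.240 g (target 7.240 g)
Mass balance on the glass: total batch − LOI = 250.0 g (the targets, summed, come to 250.0 g; versus the stated basis of 250.0 g — gaps are rounding artifacts).
Whole-batch sum: Σ batch = 274.6 g; LOI loss = Σ batch·LOI = 24.66 g; yield, glass over the total, = 91.02%.

Batch per 250.0 g glaze:
  PbO: 69.79 g
  ATH: 67.47 g
  Soda feldspar: 64.18 g
  Silica sand: 73.20 g
Total batch = 274.6 g; LOI loss = 24.66 g; yield = 91.02%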